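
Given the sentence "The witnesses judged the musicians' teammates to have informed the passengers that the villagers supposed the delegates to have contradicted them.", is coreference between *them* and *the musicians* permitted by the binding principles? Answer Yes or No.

*them* is a pronoun; Principle B requires it to be free in its binding domain — the clause headed by 'contradicted'.
— the musicians: possessor inside the subject DP of the clause headed by 'informed'; does not c-command the pronoun — Principle B does not apply; allowed.

Yes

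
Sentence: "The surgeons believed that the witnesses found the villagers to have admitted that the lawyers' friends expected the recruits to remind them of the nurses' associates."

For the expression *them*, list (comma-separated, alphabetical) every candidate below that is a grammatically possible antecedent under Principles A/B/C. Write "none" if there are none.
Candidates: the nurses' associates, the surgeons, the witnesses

the surgeons, the witnesses

*them* is a pronoun; Principle B requires it to be free in its binding domain — the clause headed by 'remind'.
— the nurses' associates: second object of the clause headed by 'remind'; is c-commanded by the pronoun; coreference would bind this R-expression — blocked (Principle C).
— the surgeons: subject of the matrix clause; c-commands the pronoun but lies outside its binding domain — allowed.
— the witnesses: subject of the clause headed by 'found'; c-commands the pronoun but lies outside its binding domain — allowed.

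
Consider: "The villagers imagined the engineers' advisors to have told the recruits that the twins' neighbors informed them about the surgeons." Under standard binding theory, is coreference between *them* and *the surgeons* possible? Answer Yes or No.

*the surgeons* is an R-expression; Principle C requires it to be free (not bound by any c-commanding expression).
— them: object of the clause headed by 'informed'; the pronoun c-commands the R-expression — coreference blocked (Principle C).

No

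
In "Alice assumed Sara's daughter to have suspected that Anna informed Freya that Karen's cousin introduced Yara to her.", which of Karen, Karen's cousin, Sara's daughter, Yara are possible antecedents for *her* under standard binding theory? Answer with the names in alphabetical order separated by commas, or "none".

Karen, Sara's daughter

*her* is a pronoun; Principle B requires it to be free in its binding domain — the clause headed by 'introduced'.
— Karen: possessor inside the subject DP of the clause headed by 'introduced'; does not c-command the pronoun — Principle B does not apply; allowed.
— Karen's cousin: subject of the clause headed by 'introduced'; c-commands the pronoun within its binding domain — blocked (Principle B).
— Sara's daughter: subject of the clause headed by 'suspected'; c-commands the pronoun but lies outside its binding domain — allowed.
— Yara: object of the clause headed by 'introduced'; c-commands the pronoun within its binding domain — blocked (Principle B).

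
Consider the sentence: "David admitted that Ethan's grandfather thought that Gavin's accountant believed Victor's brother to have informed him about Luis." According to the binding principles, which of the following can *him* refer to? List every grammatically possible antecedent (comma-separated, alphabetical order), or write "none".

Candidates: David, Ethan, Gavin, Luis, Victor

David, Ethan, Gavin, Victor

*him* is a pronoun; Principle B requires it to be free in its binding domain — the clause headed by 'informed'.
— David: subject of the matrix clause; c-commands the pronoun but lies outside its binding domain — allowed.
— Ethan: possessor inside the subject DP of the clause headed by 'thought'; does not c-command the pronoun — Principle B does not apply; allowed.
— Gavin: possessor inside the subject DP of the clause headed by 'believed'; does not c-command the pronoun — Principle B does not apply; allowed.
— Luis: second object of the clause headed by 'informed'; is c-commanded by the pronoun; coreference would bind this R-expression — blocked (Principle C).
— Victor: possessor inside the subject DP of the clause headed by 'informed'; does not c-command the pronoun — Principle B does not apply; allowed.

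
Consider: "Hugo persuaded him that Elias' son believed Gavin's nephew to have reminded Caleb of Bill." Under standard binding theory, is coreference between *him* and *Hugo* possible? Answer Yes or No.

*Hugo* is an R-expression; Principle C requires it to be free (not bound by any c-commanding expression).
— him: object of the matrix clause; the R-expression locally c-commands the pronoun — coreference blocked (Principle B on the pronoun).

No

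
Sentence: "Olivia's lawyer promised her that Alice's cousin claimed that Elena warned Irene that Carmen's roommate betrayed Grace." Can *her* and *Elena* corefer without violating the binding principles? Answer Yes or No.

*Elena* is an R-expression; Principle C requires it to be free (not bound by any c-commanding expression).
— her: object of the matrix clause; the pronoun c-commands the R-expression — coreference blocked (Principle C).

No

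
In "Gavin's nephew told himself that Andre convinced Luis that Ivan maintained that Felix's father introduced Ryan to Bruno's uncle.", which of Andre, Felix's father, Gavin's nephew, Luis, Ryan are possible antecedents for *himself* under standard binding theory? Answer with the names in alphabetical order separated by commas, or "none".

Gavin's nephew

*himself* is a reflexive; Principle A requires it to be bound within its binding domain — the matrix clause.
— Andre: subject of the clause headed by 'convinced'; does not c-command the reflexive — cannot bind it (Principle A).
— Felix's father: subject of the clause headed by 'introduced'; does not c-command the reflexive — cannot bind it (Principle A).
— Gavin's nephew: subject of the matrix clause; c-commands the reflexive within its binding domain — allowed (Principle A).
— Luis: object of the clause headed by 'convinced'; does not c-command the reflexive — cannot bind it (Principle A).
— Ryan: object of the clause headed by 'introduced'; does not c-command the reflexive — cannot bind it (Principle A).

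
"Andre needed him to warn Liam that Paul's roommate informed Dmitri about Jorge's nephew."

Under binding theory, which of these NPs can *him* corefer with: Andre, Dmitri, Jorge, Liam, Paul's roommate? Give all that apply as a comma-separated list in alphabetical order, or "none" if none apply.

none

*him* is a pronoun; Principle B requires it to be free in its binding domain — the matrix clause.
— Andre: subject of the matrix clause; c-commands the pronoun within its binding domain — blocked (Principle B).
— Dmitri: object of the clause headed by 'informed'; is c-commanded by the pronoun; coreference would bind this R-expression — blocked (Principle C).
— Jorge: possessor inside the second object DP of the clause headed by 'informed'; is c-commanded by the pronoun; coreference would bind this R-expression — blocked (Principle C).
— Liam: object of the clause headed by 'warn'; is c-commanded by the pronoun; coreference would bind this R-expression — blocked (Principle C).
— Paul's roommate: subject of the clause headed by 'informed'; is c-commanded by the pronoun; coreference would bind this R-expression — blocked (Principle C).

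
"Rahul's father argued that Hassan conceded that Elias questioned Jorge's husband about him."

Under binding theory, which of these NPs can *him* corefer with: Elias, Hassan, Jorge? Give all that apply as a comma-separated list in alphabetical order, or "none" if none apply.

Hassan, Jorge

*him* is a pronoun; Principle B requires it to be free in its binding domain — the clause headed by 'questioned'.
— Elias: subject of the clause headed by 'questioned'; c-commands the pronoun within its binding domain — blocked (Principle B).
— Hassan: subject of the clause headed by 'conceded'; c-commands the pronoun but lies outside its binding domain — allowed.
— Jorge: possessor inside the object DP of the clause headed by 'questioned'; does not c-command the pronoun — Principle B does not apply; allowed.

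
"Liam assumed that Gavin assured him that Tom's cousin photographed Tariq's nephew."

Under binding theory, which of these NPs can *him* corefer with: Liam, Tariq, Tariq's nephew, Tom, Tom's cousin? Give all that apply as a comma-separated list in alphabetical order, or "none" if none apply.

Liam

*him* is a pronoun; Principle B requires it to be free in its binding domain — the clause headed by 'assured'.
— Liam: subject of the matrix clause; c-commands the pronoun but lies outside its binding domain — allowed.
— Tariq: possessor inside the object DP of the clause headed by 'photographed'; is c-commanded by the pronoun; coreference would bind this R-expression — blocked (Principle C).
— Tariq's nephew: object of the clause headed by 'photographed'; is c-commanded by the pronoun; coreference would bind this R-expression — blocked (Principle C).
— Tom: possessor inside the subject DP of the clause headed by 'photographed'; is c-commanded by the pronoun; coreference would bind this R-expression — blocked (Principle C).
— Tom's cousin: subject of the clause headed by 'photographed'; is c-commanded by the pronoun; coreference would bind this R-expression — blocked (Principle C).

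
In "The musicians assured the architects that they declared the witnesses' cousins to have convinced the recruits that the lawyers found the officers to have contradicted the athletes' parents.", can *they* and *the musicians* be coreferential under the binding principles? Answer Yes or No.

Yes

*the musicians* is an R-expression; Principle C requires it to be free (not bound by any c-commanding expression).
— they: subject of the clause headed by 'declared'; the pronoun does not c-command the R-expression — coreference allowed.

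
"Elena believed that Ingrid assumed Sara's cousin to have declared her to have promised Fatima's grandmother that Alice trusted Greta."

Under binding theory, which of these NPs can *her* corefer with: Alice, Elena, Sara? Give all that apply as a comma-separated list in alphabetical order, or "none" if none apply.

Elena, Sara

*her* is a pronoun; Principle B requires it to be free in its binding domain — the clause headed by 'declared'.
— Alice: subject of the clause headed by 'trusted'; is c-commanded by the pronoun; coreference would bind this R-expression — blocked (Principle C).
— Elena: subject of the matrix clause; c-commands the pronoun but lies outside its binding domain — allowed.
— Sara: possessor inside the subject DP of the clause headed by 'declared'; does not c-command the pronoun — Principle B does not apply; allowed.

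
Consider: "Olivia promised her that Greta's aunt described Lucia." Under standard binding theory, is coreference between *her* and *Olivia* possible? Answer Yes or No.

*Olivia* is an R-expression; Principle C requires it to be free (not bound by any c-commanding expression).
— her: object of the matrix clause; the R-expression locally c-commands the pronoun — coreference blocked (Principle B on the pronoun).

No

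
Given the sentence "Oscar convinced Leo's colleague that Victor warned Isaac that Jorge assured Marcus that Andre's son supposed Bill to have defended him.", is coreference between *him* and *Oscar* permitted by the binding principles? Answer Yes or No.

*him* is a pronoun; Principle B requires it to be free in its binding domain — the clause headed by 'defended'.
— Oscar: subject of the matrix clause; c-commands the pronoun but lies outside its binding domain — allowed.

Yes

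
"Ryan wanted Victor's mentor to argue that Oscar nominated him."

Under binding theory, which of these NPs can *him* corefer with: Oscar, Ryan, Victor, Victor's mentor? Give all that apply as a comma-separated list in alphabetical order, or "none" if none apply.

*him* is a pronoun; Principle B requires it to be free in its binding domain — the clause headed by 'nominated'.
— Oscar: subject of the clause headed by 'nominated'; c-commands the pronoun within its binding domain — blocked (Principle B).
— Ryan: subject of the matrix clause; c-commands the pronoun but lies outside its binding domain — allowed.
— Victor: possessor inside the subject DP of the clause headed by 'argue'; does not c-command the pronoun — Principle B does not apply; allowed.
— Victor's mentor: subject of the clause headed by 'argue'; c-commands the pronoun but lies outside its binding domain — allowed.

Ryan, Victor, Victor's mentor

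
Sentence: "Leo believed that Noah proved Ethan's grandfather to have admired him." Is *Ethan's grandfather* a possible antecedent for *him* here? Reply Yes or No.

*him* is a pronoun; Principle B requires it to be free in its binding domain — the clause headed by 'admired'.
— Ethan's grandfather: subject of the clause headed by 'admired'; c-commands the pronoun within its binding domain — blocked (Principle B).

No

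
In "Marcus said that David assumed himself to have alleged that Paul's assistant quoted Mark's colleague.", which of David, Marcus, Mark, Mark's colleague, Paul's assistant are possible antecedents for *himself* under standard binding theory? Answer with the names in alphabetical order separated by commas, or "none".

David

*himself* is a reflexive; Principle A requires it to be bound within its binding domain — the clause headed by 'assumed'.
— David: subject of the clause headed by 'assumed'; c-commands the reflexive within its binding domain — allowed (Principle A).
— Marcus: subject of the matrix clause; c-commands the reflexive but lies outside its binding domain — cannot bind it (Principle A).
— Mark: possessor inside the object DP of the clause headed by 'quoted'; does not c-command the reflexive — cannot bind it (Principle A).
— Mark's colleague: object of the clause headed by 'quoted'; does not c-command the reflexive — cannot bind it (Principle A).
— Paul's assistant: subject of the clause headed by 'quoted'; does not c-command the reflexive — cannot bind it (Principle A).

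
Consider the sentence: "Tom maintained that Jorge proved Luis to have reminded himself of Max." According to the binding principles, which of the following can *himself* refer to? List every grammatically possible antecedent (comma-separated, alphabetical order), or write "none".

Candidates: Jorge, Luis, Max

Luis

*himself* is a reflexive; Principle A requires it to be bound within its binding domain — the clause headed by 'reminded'.
— Jorge: subject of the clause headed by 'proved'; c-commands the reflexive but lies outside its binding domain — cannot bind it (Principle A).
— Luis: subject of the clause headed by 'reminded'; c-commands the reflexive within its binding domain — allowed (Principle A).
— Max: second object of the clause headed by 'reminded'; does not c-command the reflexive — cannot bind it (Principle A).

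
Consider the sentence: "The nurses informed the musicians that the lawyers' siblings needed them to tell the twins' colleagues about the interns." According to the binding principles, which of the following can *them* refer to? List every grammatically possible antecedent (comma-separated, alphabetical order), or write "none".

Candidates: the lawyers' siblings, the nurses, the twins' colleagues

*them* is a pronoun; Principle B requires it to be free in its binding domain — the clause headed by 'needed'.
— the lawyers' siblings: subject of the clause headed by 'needed'; c-commands the pronoun within its binding domain — blocked (Principle B).
— the nurses: subject of the matrix clause; c-commands the pronoun but lies outside its binding domain — allowed.
— the twins' colleagues: object of the clause headed by 'tell'; is c-commanded by the pronoun; coreference would bind this R-expression — blocked (Principle C).

the nurses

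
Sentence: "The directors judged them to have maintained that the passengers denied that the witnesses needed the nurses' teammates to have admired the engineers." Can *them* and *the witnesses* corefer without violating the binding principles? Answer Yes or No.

*the witnesses* is an R-expression; Principle C requires it to be free (not bound by any c-commanding expression).
— them: subject of the clause headed by 'maintained'; the pronoun c-commands the R-expression — coreference blocked (Principle C).

No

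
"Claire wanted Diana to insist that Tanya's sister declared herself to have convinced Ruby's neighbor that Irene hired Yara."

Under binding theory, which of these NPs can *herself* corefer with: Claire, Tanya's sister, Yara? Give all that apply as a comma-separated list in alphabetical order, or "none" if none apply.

Tanya's sister

*herself* is a reflexive; Principle A requires it to be bound within its binding domain — the clause headed by 'declared'.
— Claire: subject of the matrix clause; c-commands the reflexive but lies outside its binding domain — cannot bind it (Principle A).
— Tanya's sister: subject of the clause headed by 'declared'; c-commands the reflexive within its binding domain — allowed (Principle A).
— Yara: object of the clause headed by 'hired'; does not c-command the reflexive — cannot bind it (Principle A).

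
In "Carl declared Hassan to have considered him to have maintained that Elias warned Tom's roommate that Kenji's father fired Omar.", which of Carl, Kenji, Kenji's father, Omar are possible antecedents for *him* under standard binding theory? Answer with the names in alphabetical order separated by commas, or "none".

Carl

*him* is a pronoun; Principle B requires it to be free in its binding domain — the clause headed by 'considered'.
— Carl: subject of the matrix clause; c-commands the pronoun but lies outside its binding domain — allowed.
— Kenji: possessor inside the subject DP of the clause headed by 'fired'; is c-commanded by the pronoun; coreference would bind this R-expression — blocked (Principle C).
— Kenji's father: subject of the clause headed by 'fired'; is c-commanded by the pronoun; coreference would bind this R-expression — blocked (Principle C).
— Omar: object of the clause headed by 'fired'; is c-commanded by the pronoun; coreference would bind this R-expression — blocked (Principle C).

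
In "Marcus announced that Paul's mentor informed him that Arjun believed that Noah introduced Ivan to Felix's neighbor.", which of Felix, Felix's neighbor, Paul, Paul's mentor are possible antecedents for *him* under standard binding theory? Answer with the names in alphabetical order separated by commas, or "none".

*him* is a pronoun; Principle B requires it to be free in its binding domain — the clause headed by 'informed'.
— Felix: possessor inside the second object DP of the clause headed by 'introduced'; is c-commanded by the pronoun; coreference would bind this R-expression — blocked (Principle C).
— Felix's neighbor: second object of the clause headed by 'introduced'; is c-commanded by the pronoun; coreference would bind this R-expression — blocked (Principle C).
— Paul: possessor inside the subject DP of the clause headed by 'informed'; does not c-command the pronoun — Principle B does not apply; allowed.
— Paul's mentor: subject of the clause headed by 'informed'; c-commands the pronoun within its binding domain — blocked (Principle B).

Paul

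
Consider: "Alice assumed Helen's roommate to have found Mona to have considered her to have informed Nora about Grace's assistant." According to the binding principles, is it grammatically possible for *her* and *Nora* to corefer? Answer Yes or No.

No

*her* is a pronoun; Principle B requires it to be free in its binding domain — the clause headed by 'considered'.
— Nora: object of the clause headed by 'informed'; is c-commanded by the pronoun; coreference would bind this R-expression — blocked (Principle C).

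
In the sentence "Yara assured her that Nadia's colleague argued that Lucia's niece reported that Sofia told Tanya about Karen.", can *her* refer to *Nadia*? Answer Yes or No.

*her* is a pronoun; Principle B requires it to be free in its binding domain — the matrix clause.
— Nadia: possessor inside the subject DP of the clause headed by 'argued'; is c-commanded by the pronoun; coreference would bind this R-expression — blocked (Principle C).

No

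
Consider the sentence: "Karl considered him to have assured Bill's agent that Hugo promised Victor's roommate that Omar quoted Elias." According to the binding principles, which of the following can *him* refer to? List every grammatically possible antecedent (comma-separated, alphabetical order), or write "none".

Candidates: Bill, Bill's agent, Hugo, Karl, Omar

none

*him* is a pronoun; Principle B requires it to be free in its binding domain — the matrix clause.
— Bill: possessor inside the object DP of the clause headed by 'assured'; is c-commanded by the pronoun; coreference would bind this R-expression — blocked (Principle C).
— Bill's agent: object of the clause headed by 'assured'; is c-commanded by the pronoun; coreference would bind this R-expression — blocked (Principle C).
— Hugo: subject of the clause headed by 'promised'; is c-commanded by the pronoun; coreference would bind this R-expression — blocked (Principle C).
— Karl: subject of the matrix clause; c-commands the pronoun within its binding domain — blocked (Principle B).
— Omar: subject of the clause headed by 'quoted'; is c-commanded by the pronoun; coreference would bind this R-expression — blocked (Principle C).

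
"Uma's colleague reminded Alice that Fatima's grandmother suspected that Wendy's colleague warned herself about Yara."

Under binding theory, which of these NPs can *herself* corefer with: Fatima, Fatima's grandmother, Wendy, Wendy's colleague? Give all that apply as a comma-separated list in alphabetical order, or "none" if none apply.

*herself* is a reflexive; Principle A requires it to be bound within its binding domain — the clause headed by 'warned'.
— Fatima: possessor inside the subject DP of the clause headed by 'suspected'; does not c-command the reflexive — cannot bind it (Principle A).
— Fatima's grandmother: subject of the clause headed by 'suspected'; c-commands the reflexive but lies outside its binding domain — cannot bind it (Principle A).
— Wendy: possessor inside the subject DP of the clause headed by 'warned'; does not c-command the reflexive — cannot bind it (Principle A).
— Wendy's colleague: subject of the clause headed by 'warned'; c-commands the reflexive within its binding domain — allowed (Principle A).

Wendy's colleague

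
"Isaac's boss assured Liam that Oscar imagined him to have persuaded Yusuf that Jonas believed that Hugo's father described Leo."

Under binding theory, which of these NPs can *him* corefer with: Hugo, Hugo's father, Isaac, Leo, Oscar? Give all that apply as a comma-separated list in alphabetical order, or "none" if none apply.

*him* is a pronoun; Principle B requires it to be free in its binding domain — the clause headed by 'imagined'.
— Hugo: possessor inside the subject DP of the clause headed by 'described'; is c-commanded by the pronoun; coreference would bind this R-expression — blocked (Principle C).
— Hugo's father: subject of the clause headed by 'described'; is c-commanded by the pronoun; coreference would bind this R-expression — blocked (Principle C).
— Isaac: possessor inside the subject DP of the matrix clause; does not c-command the pronoun — Principle B does not apply; allowed.
— Leo: object of the clause headed by 'described'; is c-commanded by the pronoun; coreference would bind this R-expression — blocked (Principle C).
— Oscar: subject of the clause headed by 'imagined'; c-commands the pronoun within its binding domain — blocked (Principle B).

Isaac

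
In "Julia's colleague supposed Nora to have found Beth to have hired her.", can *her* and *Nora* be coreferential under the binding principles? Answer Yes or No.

Yes

*Nora* is an R-expression; Principle C requires it to be free (not bound by any c-commanding expression).
— her: object of the clause headed by 'hired'; the pronoun does not c-command the R-expression — coreference allowed.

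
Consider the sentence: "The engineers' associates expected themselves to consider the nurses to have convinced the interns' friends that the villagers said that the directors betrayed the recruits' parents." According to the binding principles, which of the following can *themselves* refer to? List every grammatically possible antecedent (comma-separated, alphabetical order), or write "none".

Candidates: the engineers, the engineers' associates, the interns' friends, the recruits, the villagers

*themselves* is a reflexive; Principle A requires it to be bound within its binding domain — the matrix clause.
— the engineers: possessor inside the subject DP of the matrix clause; does not c-command the reflexive — cannot bind it (Principle A).
— the engineers' associates: subject of the matrix clause; c-commands the reflexive within its binding domain — allowed (Principle A).
— the interns' friends: object of the clause headed by 'convinced'; does not c-command the reflexive — cannot bind it (Principle A).
— the recruits: possessor inside the object DP of the clause headed by 'betrayed'; does not c-command the reflexive — cannot bind it (Principle A).
— the villagers: subject of the clause headed by 'said'; does not c-command the reflexive — cannot bind it (Principle A).

the engineers' associates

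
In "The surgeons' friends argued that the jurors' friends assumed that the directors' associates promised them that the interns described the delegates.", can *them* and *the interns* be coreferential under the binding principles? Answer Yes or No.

No

*the interns* is an R-expression; Principle C requires it to be free (not bound by any c-commanding expression).
— them: object of the clause headed by 'promised'; the pronoun c-commands the R-expression — coreference blocked (Principle C).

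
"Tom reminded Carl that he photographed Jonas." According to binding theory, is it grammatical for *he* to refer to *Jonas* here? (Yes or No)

No

*Jonas* is an R-expression; Principle C requires it to be free (not bound by any c-commanding expression).
— he: subject of the clause headed by 'photographed'; the pronoun c-commands the R-expression — coreference blocked (Principle C).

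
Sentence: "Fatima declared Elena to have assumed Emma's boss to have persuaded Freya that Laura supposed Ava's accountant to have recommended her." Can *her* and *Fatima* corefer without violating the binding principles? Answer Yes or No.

Yes

*Fatima* is an R-expression; Principle C requires it to be free (not bound by any c-commanding expression).
— her: object of the clause headed by 'recommended'; the pronoun does not c-command the R-expression — coreference allowed.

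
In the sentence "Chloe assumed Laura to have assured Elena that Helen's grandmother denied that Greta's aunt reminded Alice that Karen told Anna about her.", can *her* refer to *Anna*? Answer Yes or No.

No

*her* is a pronoun; Principle B requires it to be free in its binding domain — the clause headed by 'told'.
— Anna: object of the clause headed by 'told'; c-commands the pronoun within its binding domain — blocked (Principle B).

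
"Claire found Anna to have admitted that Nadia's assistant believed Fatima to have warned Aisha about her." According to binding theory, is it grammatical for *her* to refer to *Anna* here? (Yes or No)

Yes

*Anna* is an R-expression; Principle C requires it to be free (not bound by any c-commanding expression).
— her: second object of the clause headed by 'warned'; the pronoun does not c-command the R-expression — coreference allowed.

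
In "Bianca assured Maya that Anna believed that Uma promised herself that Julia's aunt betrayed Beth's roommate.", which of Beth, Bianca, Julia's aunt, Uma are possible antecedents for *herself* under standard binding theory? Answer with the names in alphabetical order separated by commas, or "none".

Uma

*herself* is a reflexive; Principle A requires it to be bound within its binding domain — the clause headed by 'promised'.
— Beth: possessor inside the object DP of the clause headed by 'betrayed'; does not c-command the reflexive — cannot bind it (Principle A).
— Bianca: subject of the matrix clause; c-commands the reflexive but lies outside its binding domain — cannot bind it (Principle A).
— Julia's aunt: subject of the clause headed by 'betrayed'; does not c-command the reflexive — cannot bind it (Principle A).
— Uma: subject of the clause headed by 'promised'; c-commands the reflexive within its binding domain — allowed (Principle A).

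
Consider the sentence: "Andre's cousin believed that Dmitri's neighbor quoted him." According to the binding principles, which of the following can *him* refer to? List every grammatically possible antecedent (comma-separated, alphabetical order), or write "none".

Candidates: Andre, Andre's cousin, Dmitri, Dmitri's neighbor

Andre, Andre's cousin, Dmitri

*him* is a pronoun; Principle B requires it to be free in its binding domain — the clause headed by 'quoted'.
— Andre: possessor inside the subject DP of the matrix clause; does not c-command the pronoun — Principle B does not apply; allowed.
— Andre's cousin: subject of the matrix clause; c-commands the pronoun but lies outside its binding domain — allowed.
— Dmitri: possessor inside the subject DP of the clause headed by 'quoted'; does not c-command the pronoun — Principle B does not apply; allowed.
— Dmitri's neighbor: subject of the clause headed by 'quoted'; c-commands the pronoun within its binding domain — blocked (Principle B).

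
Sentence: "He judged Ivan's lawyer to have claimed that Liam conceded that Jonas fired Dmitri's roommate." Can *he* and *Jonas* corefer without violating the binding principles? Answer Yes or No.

*Jonas* is an R-expression; Principle C requires it to be free (not bound by any c-commanding expression).
— he: subject of the matrix clause; the pronoun c-commands the R-expression — coreference blocked (Principle C).

No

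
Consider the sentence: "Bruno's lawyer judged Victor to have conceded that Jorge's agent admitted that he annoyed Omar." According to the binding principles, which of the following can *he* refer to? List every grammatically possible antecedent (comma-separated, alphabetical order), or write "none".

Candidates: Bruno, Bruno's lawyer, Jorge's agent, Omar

Bruno, Bruno's lawyer, Jorge's agent

*he* is a pronoun; Principle B requires it to be free in its binding domain — the clause headed by 'annoyed'.
— Bruno: possessor inside the subject DP of the matrix clause; does not c-command the pronoun — Principle B does not apply; allowed.
— Bruno's lawyer: subject of the matrix clause; c-commands the pronoun but lies outside its binding domain — allowed.
— Jorge's agent: subject of the clause headed by 'admitted'; c-commands the pronoun but lies outside its binding domain — allowed.
— Omar: object of the clause headed by 'annoyed'; is c-commanded by the pronoun; coreference would bind this R-expression — blocked (Principle C).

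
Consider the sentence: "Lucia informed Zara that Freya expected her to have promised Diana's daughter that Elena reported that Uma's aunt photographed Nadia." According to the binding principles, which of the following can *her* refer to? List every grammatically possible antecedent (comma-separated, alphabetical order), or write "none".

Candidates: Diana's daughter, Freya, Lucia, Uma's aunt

Lucia

*her* is a pronoun; Principle B requires it to be free in its binding domain — the clause headed by 'expected'.
— Diana's daughter: object of the clause headed by 'promised'; is c-commanded by the pronoun; coreference would bind this R-expression — blocked (Principle C).
— Freya: subject of the clause headed by 'expected'; c-commands the pronoun within its binding domain — blocked (Principle B).
— Lucia: subject of the matrix clause; c-commands the pronoun but lies outside its binding domain — allowed.
— Uma's aunt: subject of the clause headed by 'photographed'; is c-commanded by the pronoun; coreference would bind this R-expression — blocked (Principle C).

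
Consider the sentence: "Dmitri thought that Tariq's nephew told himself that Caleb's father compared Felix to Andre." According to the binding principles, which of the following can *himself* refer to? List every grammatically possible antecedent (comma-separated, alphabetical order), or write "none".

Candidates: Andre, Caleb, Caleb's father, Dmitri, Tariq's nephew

*himself* is a reflexive; Principle A requires it to be bound within its binding domain — the clause headed by 'told'.
— Andre: second object of the clause headed by 'compared'; does not c-command the reflexive — cannot bind it (Principle A).
— Caleb: possessor inside the subject DP of the clause headed by 'compared'; does not c-command the reflexive — cannot bind it (Principle A).
— Caleb's father: subject of the clause headed by 'compared'; does not c-command the reflexive — cannot bind it (Principle A).
— Dmitri: subject of the matrix clause; c-commands the reflexive but lies outside its binding domain — cannot bind it (Principle A).
— Tariq's nephew: subject of the clause headed by 'told'; c-commands the reflexive within its binding domain — allowed (Principle A).

Tariq's nephew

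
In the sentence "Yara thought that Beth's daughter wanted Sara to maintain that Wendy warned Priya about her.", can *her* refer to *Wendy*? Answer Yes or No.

*her* is a pronoun; Principle B requires it to be free in its binding domain — the clause headed by 'warned'.
— Wendy: subject of the clause headed by 'warned'; c-commands the pronoun within its binding domain — blocked (Principle B).

No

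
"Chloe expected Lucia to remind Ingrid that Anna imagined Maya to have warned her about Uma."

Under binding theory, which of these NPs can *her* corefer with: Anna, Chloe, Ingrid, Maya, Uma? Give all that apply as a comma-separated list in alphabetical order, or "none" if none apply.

*her* is a pronoun; Principle B requires it to be free in its binding domain — the clause headed by 'warned'.
— Anna: subject of the clause headed by 'imagined'; c-commands the pronoun but lies outside its binding domain — allowed.
— Chloe: subject of the matrix clause; c-commands the pronoun but lies outside its binding domain — allowed.
— Ingrid: object of the clause headed by 'remind'; c-commands the pronoun but lies outside its binding domain — allowed.
— Maya: subject of the clause headed by 'warned'; c-commands the pronoun within its binding domain — blocked (Principle B).
— Uma: second object of the clause headed by 'warned'; is c-commanded by the pronoun; coreference would bind this R-expression — blocked (Principle C).

Anna, Chloe, Ingrid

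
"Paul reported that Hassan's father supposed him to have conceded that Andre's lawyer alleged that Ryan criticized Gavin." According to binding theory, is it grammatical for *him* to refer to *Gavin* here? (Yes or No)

*Gavin* is an R-expression; Principle C requires it to be free (not bound by any c-commanding expression).
— him: subject of the clause headed by 'conceded'; the pronoun c-commands the R-expression — coreference blocked (Principle C).

No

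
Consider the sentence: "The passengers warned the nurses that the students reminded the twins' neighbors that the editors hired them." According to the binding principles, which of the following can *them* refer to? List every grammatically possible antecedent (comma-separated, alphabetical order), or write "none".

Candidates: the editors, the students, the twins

the students, the twins

*them* is a pronoun; Principle B requires it to be free in its binding domain — the clause headed by 'hired'.
— the editors: subject of the clause headed by 'hired'; c-commands the pronoun within its binding domain — blocked (Principle B).
— the students: subject of the clause headed by 'reminded'; c-commands the pronoun but lies outside its binding domain — allowed.
— the twins: possessor inside the object DP of the clause headed by 'reminded'; does not c-command the pronoun — Principle B does not apply; allowed.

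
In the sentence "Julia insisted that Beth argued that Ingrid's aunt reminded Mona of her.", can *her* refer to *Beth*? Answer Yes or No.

*her* is a pronoun; Principle B requires it to be free in its binding domain — the clause headed by 'reminded'.
— Beth: subject of the clause headed by 'argued'; c-commands the pronoun but lies outside its binding domain — allowed.

Yes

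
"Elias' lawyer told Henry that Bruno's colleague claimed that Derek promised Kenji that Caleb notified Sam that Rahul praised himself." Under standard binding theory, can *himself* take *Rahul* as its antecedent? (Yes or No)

Yes

*himself* is a reflexive; Principle A requires it to be bound within its binding domain — the clause headed by 'praised'.
— Rahul: subject of the clause headed by 'praised'; c-commands the reflexive within its binding domain — allowed (Principle A).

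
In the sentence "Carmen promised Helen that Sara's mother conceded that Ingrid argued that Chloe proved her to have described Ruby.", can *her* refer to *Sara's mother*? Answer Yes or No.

*her* is a pronoun; Principle B requires it to be free in its binding domain — the clause headed by 'proved'.
— Sara's mother: subject of the clause headed by 'conceded'; c-commands the pronoun but lies outside its binding domain — allowed.

Yes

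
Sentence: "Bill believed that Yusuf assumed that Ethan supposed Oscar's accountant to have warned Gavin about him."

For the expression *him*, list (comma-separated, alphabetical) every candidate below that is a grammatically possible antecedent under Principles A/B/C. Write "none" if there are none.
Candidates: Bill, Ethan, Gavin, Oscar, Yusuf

*him* is a pronoun; Principle B requires it to be free in its binding domain — the clause headed by 'warned'.
— Bill: subject of the matrix clause; c-commands the pronoun but lies outside its binding domain — allowed.
— Ethan: subject of the clause headed by 'supposed'; c-commands the pronoun but lies outside its binding domain — allowed.
— Gavin: object of the clause headed by 'warned'; c-commands the pronoun within its binding domain — blocked (Principle B).
— Oscar: possessor inside the subject DP of the clause headed by 'warned'; does not c-command the pronoun — Principle B does not apply; allowed.
— Yusuf: subject of the clause headed by 'assumed'; c-commands the pronoun but lies outside its binding domain — allowed.

Bill, Ethan, Oscar, Yusuf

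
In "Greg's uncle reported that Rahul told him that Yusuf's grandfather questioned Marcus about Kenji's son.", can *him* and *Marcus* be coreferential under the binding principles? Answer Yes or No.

*Marcus* is an R-expression; Principle C requires it to be free (not bound by any c-commanding expression).
— him: object of the clause headed by 'told'; the pronoun c-commands the R-expression — coreference blocked (Principle C).

No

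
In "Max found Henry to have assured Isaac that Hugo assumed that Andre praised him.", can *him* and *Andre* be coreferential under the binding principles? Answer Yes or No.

*Andre* is an R-expression; Principle C requires it to be free (not bound by any c-commanding expression).
— him: object of the clause headed by 'praised'; the R-expression locally c-commands the pronoun — coreference blocked (Principle B on the pronoun).

No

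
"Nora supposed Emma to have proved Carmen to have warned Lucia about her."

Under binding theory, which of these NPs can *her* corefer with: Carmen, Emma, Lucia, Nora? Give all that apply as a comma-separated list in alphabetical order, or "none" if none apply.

Emma, Nora

*her* is a pronoun; Principle B requires it to be free in its binding domain — the clause headed by 'warned'.
— Carmen: subject of the clause headed by 'warned'; c-commands the pronoun within its binding domain — blocked (Principle B).
— Emma: subject of the clause headed by 'proved'; c-commands the pronoun but lies outside its binding domain — allowed.
— Lucia: object of the clause headed by 'warned'; c-commands the pronoun within its binding domain — blocked (Principle B).
— Nora: subject of the matrix clause; c-commands the pronoun but lies outside its binding domain — allowed.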